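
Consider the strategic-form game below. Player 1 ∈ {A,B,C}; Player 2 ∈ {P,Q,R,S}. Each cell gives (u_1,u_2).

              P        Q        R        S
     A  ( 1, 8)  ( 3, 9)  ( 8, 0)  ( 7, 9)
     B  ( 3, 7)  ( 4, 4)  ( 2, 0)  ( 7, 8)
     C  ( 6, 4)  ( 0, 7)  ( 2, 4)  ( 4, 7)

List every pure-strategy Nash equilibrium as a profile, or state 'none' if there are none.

(A,P): not NE [P1→C gives 6>1; P2→S gives 9>8]
(A,Q): not NE [P1→B gives 4>3]
(A,R): not NE [P2→S gives 9>0]
(A,S): NE
(B,P): not NE [P1→C gives 6>3; P2→S gives 8>7]
(B,Q): not NE [P2→S gives 8>4]
(B,R): not NE [P1→A gives 8>2; P2→S gives 8>0]
(B,S): NE
(C,P): not NE [P2→S gives 7>4]
(C,Q): not NE [P1→B gives 4>0]
(C,R): not NE [P1→A gives 8>2; P2→S gives 7>4]
(C,S): not NE [P1→B gives 7>4]

Nash profiles: (A,S), (B,S)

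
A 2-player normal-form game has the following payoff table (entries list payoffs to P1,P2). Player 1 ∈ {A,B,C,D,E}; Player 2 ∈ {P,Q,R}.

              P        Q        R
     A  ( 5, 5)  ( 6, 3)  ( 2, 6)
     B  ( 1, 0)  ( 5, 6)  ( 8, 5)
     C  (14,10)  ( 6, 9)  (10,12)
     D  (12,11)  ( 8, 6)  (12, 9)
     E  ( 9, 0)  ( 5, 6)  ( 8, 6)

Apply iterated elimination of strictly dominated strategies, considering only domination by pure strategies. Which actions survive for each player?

P1 drop A (D beats it: P:12>5 Q:8>6 R:12>2)
P1 drop B (C beats it: P:14>1 Q:6>5 R:10>8)
P1 drop E (C beats it: P:14>9 Q:6>5 R:10>8)
P2 drop Q (P beats it: C:10>9 D:11>6)
P1→{C,D} P2→{P,R}

IESDS → P1:{C,D} P2:{P,R}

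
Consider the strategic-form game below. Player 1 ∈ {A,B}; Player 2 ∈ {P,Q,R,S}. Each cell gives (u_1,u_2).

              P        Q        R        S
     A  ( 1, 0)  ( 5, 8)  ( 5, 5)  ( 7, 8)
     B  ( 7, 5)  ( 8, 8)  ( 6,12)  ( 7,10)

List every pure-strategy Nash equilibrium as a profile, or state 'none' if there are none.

PSNE = {(A,S), (B,R)}

(A,P): not NE [P1→B gives 7>1; P2→S gives 8>0]
(A,Q): not NE [P1→B gives 8>5]
(A,R): not NE [P1→B gives 6>5; P2→S gives 8>5]
(A,S): NE
(B,P): not NE [P2→R gives 12>5]
(B,Q): not NE [P2→R gives 12>8]
(B,R): NE
(B,S): not NE [P2→R gives 12>10]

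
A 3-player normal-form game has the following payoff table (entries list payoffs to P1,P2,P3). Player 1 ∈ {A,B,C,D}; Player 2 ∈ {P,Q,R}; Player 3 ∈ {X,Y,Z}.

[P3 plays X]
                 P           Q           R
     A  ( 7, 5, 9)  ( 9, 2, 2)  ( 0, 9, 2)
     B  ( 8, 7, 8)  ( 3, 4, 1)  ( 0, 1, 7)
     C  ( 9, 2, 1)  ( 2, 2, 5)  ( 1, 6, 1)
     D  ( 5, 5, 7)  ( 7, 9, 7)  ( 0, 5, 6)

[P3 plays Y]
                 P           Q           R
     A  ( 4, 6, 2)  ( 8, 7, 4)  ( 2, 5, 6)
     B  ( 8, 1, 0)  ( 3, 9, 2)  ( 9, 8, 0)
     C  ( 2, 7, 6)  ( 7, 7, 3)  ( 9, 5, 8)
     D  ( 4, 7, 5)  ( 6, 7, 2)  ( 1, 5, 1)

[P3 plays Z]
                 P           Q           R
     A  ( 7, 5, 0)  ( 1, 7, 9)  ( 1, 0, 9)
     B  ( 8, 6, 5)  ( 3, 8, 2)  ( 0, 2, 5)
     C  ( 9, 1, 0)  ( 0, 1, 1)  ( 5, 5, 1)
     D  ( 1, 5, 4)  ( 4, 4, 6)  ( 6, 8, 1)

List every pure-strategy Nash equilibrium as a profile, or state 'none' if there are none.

PSNE: ∅

(A,P,X): not NE [P1→C gives 9>7; P2→R gives 9>5]
(A,P,Y): not NE [P1→B gives 8>4; P2→Q gives 7>6; P3→X gives 9>2]
(A,P,Z): not NE [P1→C gives 9>7; P2→Q gives 7>5; P3→X gives 9>0]
(A,Q,X): not NE [P2→R gives 9>2; P3→Z gives 9>2]
(A,Q,Y): not NE [P3→Z gives 9>4]
(A,Q,Z): not NE [P1→D gives 4>1]
(A,R,X): not NE [P1→C gives 1>0; P3→Z gives 9>2]
(A,R,Y): not NE [P1→C gives 9>2; P2→Q gives 7>5; P3→Z gives 9>6]
(A,R,Z): not NE [P1→D gives 6>1; P2→Q gives 7>0]
(B,P,X): not NE [P1→C gives 9>8]
(B,P,Y): not NE [P2→Q gives 9>1; P3→X gives 8>0]
(B,P,Z): not NE [P1→C gives 9>8; P2→Q gives 8>6; P3→X gives 8>5]
(B,Q,X): not NE [P1→A gives 9>3; P2→P gives 7>4; P3→Z gives 2>1]
(B,Q,Y): not NE [P1→A gives 8>3]
(B,Q,Z): not NE [P1→D gives 4>3]
(B,R,X): not NE [P1→C gives 1>0; P2→P gives 7>1]
(B,R,Y): not NE [P2→Q gives 9>8; P3→X gives 7>0]
(B,R,Z): not NE [P1→D gives 6>0; P2→Q gives 8>2; P3→X gives 7>5]
(C,P,X): not NE [P2→R gives 6>2; P3→Y gives 6>1]
(C,P,Y): not NE [P1→B gives 8>2]
(C,P,Z): not NE [P2→R gives 5>1; P3→Y gives 6>0]
(C,Q,X): not NE [P1→A gives 9>2; P2→R gives 6>2]
(C,Q,Y): not NE [P1→A gives 8>7; P3→X gives 5>3]
(C,Q,Z): not NE [P1→D gives 4>0; P2→R gives 5>1; P3→X gives 5>1]
(C,R,X): not NE [P3→Y gives 8>1]
(C,R,Y): not NE [P2→Q gives 7>5]
(C,R,Z): not NE [P1→D gives 6>5; P3→Y gives 8>1]
(D,P,X): not NE [P1→C gives 9>5; P2→Q gives 9>5]
(D,P,Y): not NE [P1→B gives 8>4; P3→X gives 7>5]
(D,P,Z): not NE [P1→C gives 9>1; P2→R gives 8>5; P3→X gives 7>4]
(D,Q,X): not NE [P1→A gives 9>7]
(D,Q,Y): not NE [P1→A gives 8>6; P3→X gives 7>2]
(D,Q,Z): not NE [P2→R gives 8>4; P3→X gives 7>6]
(D,R,X): not NE [P1→C gives 1>0; P2→Q gives 9>5]
(D,R,Y): not NE [P1→C gives 9>1; P2→Q gives 7>5; P3→X gives 6>1]
(D,R,Z): not NE [P3→X gives 6>1]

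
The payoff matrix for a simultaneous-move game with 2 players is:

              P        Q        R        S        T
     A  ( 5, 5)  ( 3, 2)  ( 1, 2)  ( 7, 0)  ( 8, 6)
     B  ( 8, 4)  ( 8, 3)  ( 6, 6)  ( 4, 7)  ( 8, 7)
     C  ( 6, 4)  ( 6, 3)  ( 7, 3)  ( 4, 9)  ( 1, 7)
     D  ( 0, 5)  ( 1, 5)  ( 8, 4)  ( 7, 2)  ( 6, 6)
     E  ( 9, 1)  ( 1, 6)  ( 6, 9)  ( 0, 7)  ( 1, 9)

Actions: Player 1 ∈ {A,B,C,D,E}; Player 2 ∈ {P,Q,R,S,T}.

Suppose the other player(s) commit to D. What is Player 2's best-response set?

P2 best: {T}

u_2(P vs D) = 5
u_2(Q vs D) = 5
u_2(R vs D) = 4
u_2(S vs D) = 2
u_2(T vs D) = 6
max payoff 6 at {T}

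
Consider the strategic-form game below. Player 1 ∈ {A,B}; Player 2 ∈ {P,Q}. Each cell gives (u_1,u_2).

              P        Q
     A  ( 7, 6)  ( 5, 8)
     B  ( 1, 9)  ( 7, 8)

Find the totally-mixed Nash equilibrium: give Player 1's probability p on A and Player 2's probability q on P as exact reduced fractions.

P1 mixes 1/3 on A; P2 mixes 1/4 on P

P1 indiff ⇒ q·7+(1-q)·5 = q·1+(1-q)·7 ⇒ q(6) = (1-q)(2) ⇒ q = 1/4
P2 indiff ⇒ p·6+(1-p)·9 = p·8+(1-p)·8 ⇒ p(-2) = (1-p)(-1) ⇒ p = 1/3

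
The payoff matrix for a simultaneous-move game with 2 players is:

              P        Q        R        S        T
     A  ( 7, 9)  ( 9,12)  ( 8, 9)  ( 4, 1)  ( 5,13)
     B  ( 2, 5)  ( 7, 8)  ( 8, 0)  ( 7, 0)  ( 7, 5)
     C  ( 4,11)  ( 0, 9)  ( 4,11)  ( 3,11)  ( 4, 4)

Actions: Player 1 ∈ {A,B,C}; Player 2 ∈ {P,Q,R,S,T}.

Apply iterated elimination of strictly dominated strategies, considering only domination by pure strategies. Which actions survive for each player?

Remaining: P1:{A,B} P2:{Q,T}

P1 drop C (A beats it: P:7>4 Q:9>0 R:8>4 S:4>3 T:5>4)
P2 drop P (Q beats it: A:12>9 B:8>5)
P2 drop R (Q beats it: A:12>9 B:8>0)
P2 drop S (Q beats it: A:12>1 B:8>0)
P1→{A,B} P2→{Q,T}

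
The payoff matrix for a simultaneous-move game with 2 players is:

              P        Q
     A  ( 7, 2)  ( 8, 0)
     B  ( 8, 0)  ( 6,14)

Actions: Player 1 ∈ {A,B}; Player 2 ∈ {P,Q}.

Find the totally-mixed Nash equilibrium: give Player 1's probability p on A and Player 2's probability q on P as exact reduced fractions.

P1 indiff ⇒ q·7+(1-q)·8 = q·8+(1-q)·6 ⇒ q(-1) = (1-q)(-2) ⇒ q = 2/3
P2 indiff ⇒ p·2+(1-p)·0 = p·0+(1-p)·14 ⇒ p(2) = (1-p)(14) ⇒ p = 7/8

P1 mixes 7/8 on A; P2 mixes 2/3 on P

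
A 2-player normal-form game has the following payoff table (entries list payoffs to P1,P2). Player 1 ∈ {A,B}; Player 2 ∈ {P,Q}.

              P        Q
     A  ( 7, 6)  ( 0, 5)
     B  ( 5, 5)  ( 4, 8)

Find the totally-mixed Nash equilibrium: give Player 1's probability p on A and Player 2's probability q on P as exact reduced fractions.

P1 indiff ⇒ q·7+(1-q)·0 = q·5+(1-q)·4 ⇒ q(2) = (1-q)(4) ⇒ q = 2/3
P2 indiff ⇒ p·6+(1-p)·5 = p·5+(1-p)·8 ⇒ p(1) = (1-p)(3) ⇒ p = 3/4

p=3/4, q=2/3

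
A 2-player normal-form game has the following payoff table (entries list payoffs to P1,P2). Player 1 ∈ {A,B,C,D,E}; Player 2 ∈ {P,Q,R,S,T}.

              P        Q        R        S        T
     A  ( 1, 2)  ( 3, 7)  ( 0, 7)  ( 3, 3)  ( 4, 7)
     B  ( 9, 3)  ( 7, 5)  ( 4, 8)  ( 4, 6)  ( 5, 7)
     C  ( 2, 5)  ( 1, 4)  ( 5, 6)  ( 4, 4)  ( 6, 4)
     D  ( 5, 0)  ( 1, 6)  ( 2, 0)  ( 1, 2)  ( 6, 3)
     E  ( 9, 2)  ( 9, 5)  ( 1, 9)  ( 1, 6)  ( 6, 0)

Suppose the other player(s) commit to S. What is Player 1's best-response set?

u_1(A vs S) = 3
u_1(B vs S) = 4
u_1(C vs S) = 4
u_1(D vs S) = 1
u_1(E vs S) = 1
max payoff 4 at {B,C}

argmax u_1 = {B,C}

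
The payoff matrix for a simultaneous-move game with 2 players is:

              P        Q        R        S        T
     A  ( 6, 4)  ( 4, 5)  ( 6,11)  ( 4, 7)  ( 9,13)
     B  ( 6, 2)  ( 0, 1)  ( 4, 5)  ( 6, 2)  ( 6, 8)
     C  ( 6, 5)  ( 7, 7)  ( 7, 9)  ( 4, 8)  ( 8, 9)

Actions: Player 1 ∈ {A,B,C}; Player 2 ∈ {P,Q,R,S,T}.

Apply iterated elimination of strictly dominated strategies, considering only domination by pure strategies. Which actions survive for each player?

P2 drop P (R beats it: A:11>4 B:5>2 C:9>5)
P2 drop Q (R beats it: A:11>5 B:5>1 C:9>7)
P2 drop S (R beats it: A:11>7 B:5>2 C:9>8)
P1 drop B (A beats it: R:6>4 T:9>6)
P1→{A,C} P2→{R,T}

IESDS → P1:{A,C} P2:{R,T}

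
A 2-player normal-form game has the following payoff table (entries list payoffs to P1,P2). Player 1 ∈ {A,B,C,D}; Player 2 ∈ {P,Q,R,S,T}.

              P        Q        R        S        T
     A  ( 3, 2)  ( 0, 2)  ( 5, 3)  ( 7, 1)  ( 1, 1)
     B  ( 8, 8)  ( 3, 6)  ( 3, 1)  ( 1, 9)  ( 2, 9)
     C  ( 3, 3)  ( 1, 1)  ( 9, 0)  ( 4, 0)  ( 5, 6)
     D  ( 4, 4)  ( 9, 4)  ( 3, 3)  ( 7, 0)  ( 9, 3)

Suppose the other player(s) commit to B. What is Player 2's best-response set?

P2 best: {S,T}

u_2(P vs B) = 8
u_2(Q vs B) = 6
u_2(R vs B) = 1
u_2(S vs B) = 9
u_2(T vs B) = 9
max payoff 9 at {S,T}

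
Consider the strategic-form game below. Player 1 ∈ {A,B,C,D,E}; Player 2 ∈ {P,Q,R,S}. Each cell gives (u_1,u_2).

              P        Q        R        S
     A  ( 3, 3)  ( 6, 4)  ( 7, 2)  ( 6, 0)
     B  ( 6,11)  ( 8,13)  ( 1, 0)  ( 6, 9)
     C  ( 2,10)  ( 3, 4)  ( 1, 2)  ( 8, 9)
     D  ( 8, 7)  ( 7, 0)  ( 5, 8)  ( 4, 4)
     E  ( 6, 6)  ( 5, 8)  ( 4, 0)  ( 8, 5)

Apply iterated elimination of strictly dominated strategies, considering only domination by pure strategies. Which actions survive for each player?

IESDS → P1:{A,B,D} P2:{P,Q,R}

P2 drop S (P beats it: A:3>0 B:11>9 C:10>9 D:7>4 E:6>5)
P1 drop C (A beats it: P:3>2 Q:6>3 R:7>1)
P1 drop E (D beats it: P:8>6 Q:7>5 R:5>4)
P1→{A,B,D} P2→{P,Q,R}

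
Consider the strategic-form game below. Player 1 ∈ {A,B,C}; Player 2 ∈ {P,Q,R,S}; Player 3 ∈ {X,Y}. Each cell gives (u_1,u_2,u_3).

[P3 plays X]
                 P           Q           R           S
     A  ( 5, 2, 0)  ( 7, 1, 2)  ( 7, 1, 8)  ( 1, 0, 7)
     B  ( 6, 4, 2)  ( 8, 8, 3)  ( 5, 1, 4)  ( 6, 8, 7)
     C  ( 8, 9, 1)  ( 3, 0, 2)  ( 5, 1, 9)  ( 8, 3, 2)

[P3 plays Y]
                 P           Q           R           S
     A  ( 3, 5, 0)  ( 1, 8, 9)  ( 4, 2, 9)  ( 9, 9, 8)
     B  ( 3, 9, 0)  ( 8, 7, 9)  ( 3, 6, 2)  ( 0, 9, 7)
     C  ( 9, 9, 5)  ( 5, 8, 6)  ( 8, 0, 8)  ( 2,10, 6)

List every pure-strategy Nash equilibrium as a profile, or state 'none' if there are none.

PSNE = {(A,S,Y)}

(A,P,X): not NE [P1→C gives 8>5]
(A,P,Y): not NE [P1→C gives 9>3; P2→S gives 9>5]
(A,Q,X): not NE [P1→B gives 8>7; P2→P gives 2>1; P3→Y gives 9>2]
(A,Q,Y): not NE [P1→B gives 8>1; P2→S gives 9>8]
(A,R,X): not NE [P2→P gives 2>1; P3→Y gives 9>8]
(A,R,Y): not NE [P1→C gives 8>4; P2→S gives 9>2]
(A,S,X): not NE [P1→C gives 8>1; P2→P gives 2>0; P3→Y gives 8>7]
(A,S,Y): NE
(B,P,X): not NE [P1→C gives 8>6; P2→S gives 8>4]
(B,P,Y): not NE [P1→C gives 9>3; P3→X gives 2>0]
(B,Q,X): not NE [P3→Y gives 9>3]
(B,Q,Y): not NE [P2→S gives 9>7]
(B,R,X): not NE [P1→A gives 7>5; P2→S gives 8>1]
(B,R,Y): not NE [P1→C gives 8>3; P2→S gives 9>6; P3→X gives 4>2]
(B,S,X): not NE [P1→C gives 8>6]
(B,S,Y): not NE [P1→A gives 9>0]
(C,P,X): not NE [P3→Y gives 5>1]
(C,P,Y): not NE [P2→S gives 10>9]
(C,Q,X): not NE [P1→B gives 8>3; P2→P gives 9>0; P3→Y gives 6>2]
(C,Q,Y): not NE [P1→B gives 8>5; P2→S gives 10>8]
(C,R,X): not NE [P1→A gives 7>5; P2→P gives 9>1]
(C,R,Y): not NE [P2→S gives 10>0; P3→X gives 9>8]
(C,S,X): not NE [P2→P gives 9>3; P3→Y gives 6>2]
(C,S,Y): not NE [P1→A gives 9>2]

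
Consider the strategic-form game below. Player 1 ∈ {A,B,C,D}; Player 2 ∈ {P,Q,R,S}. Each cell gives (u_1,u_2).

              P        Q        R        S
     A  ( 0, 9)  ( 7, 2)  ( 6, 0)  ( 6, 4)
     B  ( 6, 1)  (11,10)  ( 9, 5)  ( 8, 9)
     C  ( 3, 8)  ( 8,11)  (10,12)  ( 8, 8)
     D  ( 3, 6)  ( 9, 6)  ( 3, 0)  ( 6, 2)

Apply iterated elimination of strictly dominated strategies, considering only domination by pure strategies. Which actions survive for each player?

Remaining: P1:{B,C} P2:{Q,R}

P1 drop A (B beats it: P:6>0 Q:11>7 R:9>6 S:8>6)
P1 drop D (B beats it: P:6>3 Q:11>9 R:9>3 S:8>6)
P2 drop P (Q beats it: B:10>1 C:11>8)
P2 drop S (Q beats it: B:10>9 C:11>8)
P1→{B,C} P2→{Q,R}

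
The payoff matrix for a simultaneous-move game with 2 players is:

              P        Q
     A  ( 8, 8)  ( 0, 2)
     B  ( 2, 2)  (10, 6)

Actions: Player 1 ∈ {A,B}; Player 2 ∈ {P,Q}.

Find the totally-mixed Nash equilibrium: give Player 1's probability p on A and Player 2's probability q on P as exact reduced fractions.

P1 indiff ⇒ q·8+(1-q)·0 = q·2+(1-q)·10 ⇒ q(6) = (1-q)(10) ⇒ q = 5/8
P2 indiff ⇒ p·8+(1-p)·2 = p·2+(1-p)·6 ⇒ p(6) = (1-p)(4) ⇒ p = 2/5

(p,q) = (2/5, 5/8)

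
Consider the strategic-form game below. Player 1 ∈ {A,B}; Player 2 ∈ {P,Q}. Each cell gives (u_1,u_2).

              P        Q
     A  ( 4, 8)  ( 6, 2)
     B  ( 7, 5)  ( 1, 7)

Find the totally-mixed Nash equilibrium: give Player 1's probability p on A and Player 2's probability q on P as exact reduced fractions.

p=1/4, q=5/8

P1 indiff ⇒ q·4+(1-q)·6 = q·7+(1-q)·1 ⇒ q(-3) = (1-q)(-5) ⇒ q = 5/8
P2 indiff ⇒ p·8+(1-p)·5 = p·2+(1-p)·7 ⇒ p(6) = (1-p)(2) ⇒ p = 1/4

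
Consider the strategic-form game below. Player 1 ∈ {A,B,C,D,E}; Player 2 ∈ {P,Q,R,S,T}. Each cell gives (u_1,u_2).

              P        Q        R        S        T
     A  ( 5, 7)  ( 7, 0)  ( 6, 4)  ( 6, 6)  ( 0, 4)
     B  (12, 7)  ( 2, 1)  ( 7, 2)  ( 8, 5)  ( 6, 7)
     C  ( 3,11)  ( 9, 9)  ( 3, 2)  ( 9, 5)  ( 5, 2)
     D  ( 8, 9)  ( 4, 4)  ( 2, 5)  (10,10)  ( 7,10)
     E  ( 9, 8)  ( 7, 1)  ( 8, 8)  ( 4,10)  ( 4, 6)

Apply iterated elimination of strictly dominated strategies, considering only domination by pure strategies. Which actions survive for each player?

P2 drop Q (P beats it: A:7>0 B:7>1 C:11>9 D:9>4 E:8>1)
P1 drop A (B beats it: P:12>5 R:7>6 S:8>6 T:6>0)
P2 drop R (S beats it: B:5>2 C:5>2 D:10>5 E:10>8)
P1 drop C (D beats it: P:8>3 S:10>9 T:7>5)
P1 drop E (B beats it: P:12>9 S:8>4 T:6>4)
P1→{B,D} P2→{P,S,T}

IESDS → P1:{B,D} P2:{P,S,T}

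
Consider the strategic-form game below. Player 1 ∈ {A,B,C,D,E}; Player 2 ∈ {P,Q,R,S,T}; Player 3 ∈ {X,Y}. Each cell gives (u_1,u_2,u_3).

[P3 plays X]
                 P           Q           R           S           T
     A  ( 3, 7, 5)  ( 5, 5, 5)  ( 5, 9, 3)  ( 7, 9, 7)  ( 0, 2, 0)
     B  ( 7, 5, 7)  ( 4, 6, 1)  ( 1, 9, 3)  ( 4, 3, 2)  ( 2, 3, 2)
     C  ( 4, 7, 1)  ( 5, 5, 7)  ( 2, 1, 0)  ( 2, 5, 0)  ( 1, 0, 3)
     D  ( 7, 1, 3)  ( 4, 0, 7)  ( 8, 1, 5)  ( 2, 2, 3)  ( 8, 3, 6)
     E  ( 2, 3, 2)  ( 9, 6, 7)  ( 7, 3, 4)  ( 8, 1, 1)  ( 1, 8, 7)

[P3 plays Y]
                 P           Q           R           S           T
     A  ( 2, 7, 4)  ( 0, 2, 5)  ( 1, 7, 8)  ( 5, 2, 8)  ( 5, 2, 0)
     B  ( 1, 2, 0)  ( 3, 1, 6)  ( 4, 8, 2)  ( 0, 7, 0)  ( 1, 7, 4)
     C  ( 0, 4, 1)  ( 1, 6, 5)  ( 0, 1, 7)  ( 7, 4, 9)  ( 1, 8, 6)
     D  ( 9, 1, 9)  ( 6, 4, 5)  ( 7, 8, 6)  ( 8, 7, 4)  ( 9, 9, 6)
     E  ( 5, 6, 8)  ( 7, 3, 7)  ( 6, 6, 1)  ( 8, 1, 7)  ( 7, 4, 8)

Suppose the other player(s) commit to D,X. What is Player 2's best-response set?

u_2(P vs D,X) = 1
u_2(Q vs D,X) = 0
u_2(R vs D,X) = 1
u_2(S vs D,X) = 2
u_2(T vs D,X) = 3
max payoff 3 at {T}

argmax u_2 = {T}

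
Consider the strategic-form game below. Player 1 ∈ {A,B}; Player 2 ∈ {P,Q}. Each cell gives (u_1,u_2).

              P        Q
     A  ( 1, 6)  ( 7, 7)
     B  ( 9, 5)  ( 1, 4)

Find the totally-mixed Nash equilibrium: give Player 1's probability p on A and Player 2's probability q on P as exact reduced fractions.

P1 mixes 1/2 on A; P2 mixes 3/7 on P

P1 indiff ⇒ q·1+(1-q)·7 = q·9+(1-q)·1 ⇒ q(-8) = (1-q)(-6) ⇒ q = 3/7
P2 indiff ⇒ p·6+(1-p)·5 = p·7+(1-p)·4 ⇒ p(-1) = (1-p)(-1) ⇒ p = 1/2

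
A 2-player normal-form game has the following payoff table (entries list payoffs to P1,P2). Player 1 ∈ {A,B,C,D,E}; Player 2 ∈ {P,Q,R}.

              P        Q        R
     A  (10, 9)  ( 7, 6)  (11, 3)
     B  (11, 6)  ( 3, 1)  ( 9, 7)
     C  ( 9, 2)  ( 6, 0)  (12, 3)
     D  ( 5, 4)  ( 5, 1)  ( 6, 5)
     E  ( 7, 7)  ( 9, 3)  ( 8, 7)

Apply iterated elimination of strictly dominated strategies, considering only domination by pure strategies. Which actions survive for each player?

IESDS → P1:{A,B,C} P2:{P,R}

P1 drop D (A beats it: P:10>5 Q:7>5 R:11>6)
P2 drop Q (P beats it: A:9>6 B:6>1 C:2>0 E:7>3)
P1 drop E (A beats it: P:10>7 R:11>8)
P1→{A,B,C} P2→{P,R}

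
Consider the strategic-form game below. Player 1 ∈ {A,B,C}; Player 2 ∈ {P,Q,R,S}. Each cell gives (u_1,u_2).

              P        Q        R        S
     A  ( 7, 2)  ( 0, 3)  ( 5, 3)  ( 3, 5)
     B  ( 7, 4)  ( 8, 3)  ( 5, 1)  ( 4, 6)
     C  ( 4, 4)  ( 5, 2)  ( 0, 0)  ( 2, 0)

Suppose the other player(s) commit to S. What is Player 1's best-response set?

P1 best: {B}

u_1(A vs S) = 3
u_1(B vs S) = 4
u_1(C vs S) = 2
max payoff 4 at {B}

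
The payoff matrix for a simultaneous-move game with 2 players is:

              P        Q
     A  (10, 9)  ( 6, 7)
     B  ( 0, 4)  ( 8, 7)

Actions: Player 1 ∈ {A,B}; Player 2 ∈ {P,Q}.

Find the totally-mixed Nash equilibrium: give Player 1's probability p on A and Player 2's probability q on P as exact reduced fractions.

P1 indiff ⇒ q·10+(1-q)·6 = q·0+(1-q)·8 ⇒ q(10) = (1-q)(2) ⇒ q = 1/6
P2 indiff ⇒ p·9+(1-p)·4 = p·7+(1-p)·7 ⇒ p(2) = (1-p)(3) ⇒ p = 3/5

P1 mixes 3/5 on A; P2 mixes 1/6 on P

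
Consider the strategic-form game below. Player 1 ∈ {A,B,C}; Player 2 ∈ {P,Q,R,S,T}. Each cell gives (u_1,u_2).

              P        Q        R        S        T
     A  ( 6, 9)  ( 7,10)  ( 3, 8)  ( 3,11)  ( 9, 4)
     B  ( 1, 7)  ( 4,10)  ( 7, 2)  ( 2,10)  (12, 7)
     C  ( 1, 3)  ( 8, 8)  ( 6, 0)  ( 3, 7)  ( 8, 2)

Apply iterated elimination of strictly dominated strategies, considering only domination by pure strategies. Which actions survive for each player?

Remaining: P1:{A,C} P2:{Q,S}

P2 drop P (Q beats it: A:10>9 B:10>7 C:8>3)
P2 drop R (Q beats it: A:10>8 B:10>2 C:8>0)
P2 drop T (Q beats it: A:10>4 B:10>7 C:8>2)
P1 drop B (A beats it: Q:7>4 S:3>2)
P1→{A,C} P2→{Q,S}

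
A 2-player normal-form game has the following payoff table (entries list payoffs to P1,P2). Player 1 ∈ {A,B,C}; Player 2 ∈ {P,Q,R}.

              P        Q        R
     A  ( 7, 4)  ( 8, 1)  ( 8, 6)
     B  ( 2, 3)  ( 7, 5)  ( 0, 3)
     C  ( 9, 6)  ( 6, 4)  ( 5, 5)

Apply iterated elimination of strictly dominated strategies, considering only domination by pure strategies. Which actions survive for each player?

Survivors P1:{A,C} P2:{P,R}

P1 drop B (A beats it: P:7>2 Q:8>7 R:8>0)
P2 drop Q (P beats it: A:4>1 C:6>4)
P1→{A,C} P2→{P,R}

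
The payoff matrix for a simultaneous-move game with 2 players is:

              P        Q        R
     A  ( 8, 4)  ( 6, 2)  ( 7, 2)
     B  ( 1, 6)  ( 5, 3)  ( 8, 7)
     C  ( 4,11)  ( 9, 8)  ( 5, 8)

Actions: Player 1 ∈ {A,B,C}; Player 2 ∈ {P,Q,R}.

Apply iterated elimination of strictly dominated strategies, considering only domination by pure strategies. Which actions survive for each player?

P2 drop Q (P beats it: A:4>2 B:6>3 C:11>8)
P1 drop C (A beats it: P:8>4 R:7>5)
P1→{A,B} P2→{P,R}

Remaining: P1:{A,B} P2:{P,R}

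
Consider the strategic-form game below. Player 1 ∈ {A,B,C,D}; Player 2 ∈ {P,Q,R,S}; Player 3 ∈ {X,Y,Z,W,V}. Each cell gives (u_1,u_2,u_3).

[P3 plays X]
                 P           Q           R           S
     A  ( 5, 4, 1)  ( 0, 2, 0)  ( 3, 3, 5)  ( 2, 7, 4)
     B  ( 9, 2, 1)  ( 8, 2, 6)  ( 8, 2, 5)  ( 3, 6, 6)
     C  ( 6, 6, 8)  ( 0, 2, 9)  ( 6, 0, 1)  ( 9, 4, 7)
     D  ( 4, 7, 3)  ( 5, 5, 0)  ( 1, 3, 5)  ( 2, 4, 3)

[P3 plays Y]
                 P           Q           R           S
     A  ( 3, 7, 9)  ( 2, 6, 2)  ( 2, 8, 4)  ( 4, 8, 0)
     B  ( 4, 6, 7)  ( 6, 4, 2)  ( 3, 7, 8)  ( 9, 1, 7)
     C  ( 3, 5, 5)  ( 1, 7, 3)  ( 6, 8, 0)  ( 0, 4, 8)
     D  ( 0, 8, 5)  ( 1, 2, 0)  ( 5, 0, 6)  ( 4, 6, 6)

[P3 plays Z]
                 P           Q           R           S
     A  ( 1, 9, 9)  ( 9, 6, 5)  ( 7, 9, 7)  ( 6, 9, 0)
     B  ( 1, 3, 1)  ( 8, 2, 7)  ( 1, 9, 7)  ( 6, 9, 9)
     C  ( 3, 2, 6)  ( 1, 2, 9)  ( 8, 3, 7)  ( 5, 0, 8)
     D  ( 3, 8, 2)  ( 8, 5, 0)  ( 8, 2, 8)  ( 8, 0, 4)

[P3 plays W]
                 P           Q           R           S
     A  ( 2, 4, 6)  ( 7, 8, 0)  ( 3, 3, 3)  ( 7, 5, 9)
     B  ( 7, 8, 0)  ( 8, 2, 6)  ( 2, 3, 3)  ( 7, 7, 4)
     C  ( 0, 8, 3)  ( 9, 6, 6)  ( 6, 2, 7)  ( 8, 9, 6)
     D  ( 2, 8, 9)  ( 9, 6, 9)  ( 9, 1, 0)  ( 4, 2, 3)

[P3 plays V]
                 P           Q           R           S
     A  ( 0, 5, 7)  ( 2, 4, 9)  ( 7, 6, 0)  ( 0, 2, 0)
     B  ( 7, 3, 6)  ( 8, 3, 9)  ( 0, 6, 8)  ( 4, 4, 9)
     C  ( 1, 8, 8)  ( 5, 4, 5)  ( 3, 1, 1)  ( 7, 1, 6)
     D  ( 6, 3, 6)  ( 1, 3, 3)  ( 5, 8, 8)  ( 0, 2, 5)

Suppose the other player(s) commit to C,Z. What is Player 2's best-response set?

BR_2 = {R}

u_2(P vs C,Z) = 2
u_2(Q vs C,Z) = 2
u_2(R vs C,Z) = 3
u_2(S vs C,Z) = 0
max payoff 3 at {R}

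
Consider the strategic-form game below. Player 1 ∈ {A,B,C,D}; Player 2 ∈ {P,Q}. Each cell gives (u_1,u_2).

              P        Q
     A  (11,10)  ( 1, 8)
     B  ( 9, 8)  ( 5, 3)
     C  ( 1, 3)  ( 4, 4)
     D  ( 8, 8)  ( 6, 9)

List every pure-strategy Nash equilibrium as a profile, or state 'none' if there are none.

(A,P): NE
(A,Q): not NE [P1→D gives 6>1; P2→P gives 10>8]
(B,P): not NE [P1→A gives 11>9]
(B,Q): not NE [P1→D gives 6>5; P2→P gives 8>3]
(C,P): not NE [P1→A gives 11>1; P2→Q gives 4>3]
(C,Q): not NE [P1→D gives 6>4]
(D,P): not NE [P1→A gives 11>8; P2→Q gives 9>8]
(D,Q): NE

PSNE = {(A,P), (D,Q)}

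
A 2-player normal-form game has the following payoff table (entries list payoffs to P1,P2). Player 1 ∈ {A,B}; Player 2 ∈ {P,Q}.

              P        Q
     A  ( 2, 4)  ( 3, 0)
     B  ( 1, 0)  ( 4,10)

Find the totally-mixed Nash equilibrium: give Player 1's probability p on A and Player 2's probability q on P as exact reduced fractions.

P1 indiff ⇒ q·2+(1-q)·3 = q·1+(1-q)·4 ⇒ q(1) = (1-q)(1) ⇒ q = 1/2
P2 indiff ⇒ p·4+(1-p)·0 = p·0+(1-p)·10 ⇒ p(4) = (1-p)(10) ⇒ p = 5/7

p=5/7, q=1/2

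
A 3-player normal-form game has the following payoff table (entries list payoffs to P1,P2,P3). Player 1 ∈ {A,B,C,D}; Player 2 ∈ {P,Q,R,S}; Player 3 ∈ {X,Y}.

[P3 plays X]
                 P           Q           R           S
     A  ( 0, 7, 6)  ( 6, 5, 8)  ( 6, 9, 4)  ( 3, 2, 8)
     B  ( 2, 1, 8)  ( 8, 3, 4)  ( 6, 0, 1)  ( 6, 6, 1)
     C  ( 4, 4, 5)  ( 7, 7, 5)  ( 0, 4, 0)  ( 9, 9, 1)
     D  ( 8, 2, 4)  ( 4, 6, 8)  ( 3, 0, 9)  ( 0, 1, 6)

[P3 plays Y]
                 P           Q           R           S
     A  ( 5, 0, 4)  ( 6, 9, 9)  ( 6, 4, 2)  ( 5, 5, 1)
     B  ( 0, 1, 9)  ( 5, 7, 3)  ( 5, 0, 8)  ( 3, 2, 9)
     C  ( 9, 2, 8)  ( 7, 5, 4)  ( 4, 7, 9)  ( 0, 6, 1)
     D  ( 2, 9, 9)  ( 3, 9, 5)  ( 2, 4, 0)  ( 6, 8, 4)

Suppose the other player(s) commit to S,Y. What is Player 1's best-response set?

u_1(A vs S,Y) = 5
u_1(B vs S,Y) = 3
u_1(C vs S,Y) = 0
u_1(D vs S,Y) = 6
max payoff 6 at {D}

P1 best: {D}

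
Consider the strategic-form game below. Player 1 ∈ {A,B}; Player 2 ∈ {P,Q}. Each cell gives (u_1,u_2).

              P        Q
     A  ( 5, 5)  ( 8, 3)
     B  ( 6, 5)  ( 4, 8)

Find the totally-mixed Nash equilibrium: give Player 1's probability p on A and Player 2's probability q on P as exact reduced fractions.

P1 indiff ⇒ q·5+(1-q)·8 = q·6+(1-q)·4 ⇒ q(-1) = (1-q)(-4) ⇒ q = 4/5
P2 indiff ⇒ p·5+(1-p)·5 = p·3+(1-p)·8 ⇒ p(2) = (1-p)(3) ⇒ p = 3/5

p=3/5, q=4/5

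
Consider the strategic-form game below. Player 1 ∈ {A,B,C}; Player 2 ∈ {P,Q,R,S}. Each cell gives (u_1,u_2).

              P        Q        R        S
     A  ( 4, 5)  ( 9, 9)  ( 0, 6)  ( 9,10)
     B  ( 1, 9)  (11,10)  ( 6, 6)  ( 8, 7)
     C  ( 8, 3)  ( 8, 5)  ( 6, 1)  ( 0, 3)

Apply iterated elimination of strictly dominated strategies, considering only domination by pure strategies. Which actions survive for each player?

P2 drop P (Q beats it: A:9>5 B:10>9 C:5>3)
P2 drop R (Q beats it: A:9>6 B:10>6 C:5>1)
P1 drop C (A beats it: Q:9>8 S:9>0)
P1→{A,B} P2→{Q,S}

Survivors P1:{A,B} P2:{Q,S}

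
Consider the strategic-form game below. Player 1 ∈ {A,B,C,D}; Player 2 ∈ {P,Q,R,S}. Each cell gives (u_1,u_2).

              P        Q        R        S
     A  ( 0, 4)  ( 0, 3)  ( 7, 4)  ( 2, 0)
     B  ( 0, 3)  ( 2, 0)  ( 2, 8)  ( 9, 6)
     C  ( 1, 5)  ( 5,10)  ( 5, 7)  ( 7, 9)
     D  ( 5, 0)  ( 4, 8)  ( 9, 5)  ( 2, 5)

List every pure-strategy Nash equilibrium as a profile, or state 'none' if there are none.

Nash profiles: (C,Q)

(A,P): not NE [P1→D gives 5>0]
(A,Q): not NE [P1→C gives 5>0; P2→R gives 4>3]
(A,R): not NE [P1→D gives 9>7]
(A,S): not NE [P1→B gives 9>2; P2→R gives 4>0]
(B,P): not NE [P1→D gives 5>0; P2→R gives 8>3]
(B,Q): not NE [P1→C gives 5>2; P2→R gives 8>0]
(B,R): not NE [P1→D gives 9>2]
(B,S): not NE [P2→R gives 8>6]
(C,P): not NE [P1→D gives 5>1; P2→Q gives 10>5]
(C,Q): NE
(C,R): not NE [P1→D gives 9>5; P2→Q gives 10>7]
(C,S): not NE [P1→B gives 9>7; P2→Q gives 10>9]
(D,P): not NE [P2→Q gives 8>0]
(D,Q): not NE [P1→C gives 5>4]
(D,R): not NE [P2→Q gives 8>5]
(D,S): not NE [P1→B gives 9>2; P2→Q gives 8>5]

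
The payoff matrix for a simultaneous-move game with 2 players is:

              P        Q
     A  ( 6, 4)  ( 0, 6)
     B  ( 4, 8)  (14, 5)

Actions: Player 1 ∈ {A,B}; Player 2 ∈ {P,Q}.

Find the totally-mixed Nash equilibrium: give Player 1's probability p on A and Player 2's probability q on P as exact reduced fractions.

P1 indiff ⇒ q·6+(1-q)·0 = q·4+(1-q)·14 ⇒ q(2) = (1-q)(14) ⇒ q = 7/8
P2 indiff ⇒ p·4+(1-p)·8 = p·6+(1-p)·5 ⇒ p(-2) = (1-p)(-3) ⇒ p = 3/5

(p,q) = (3/5, 7/8)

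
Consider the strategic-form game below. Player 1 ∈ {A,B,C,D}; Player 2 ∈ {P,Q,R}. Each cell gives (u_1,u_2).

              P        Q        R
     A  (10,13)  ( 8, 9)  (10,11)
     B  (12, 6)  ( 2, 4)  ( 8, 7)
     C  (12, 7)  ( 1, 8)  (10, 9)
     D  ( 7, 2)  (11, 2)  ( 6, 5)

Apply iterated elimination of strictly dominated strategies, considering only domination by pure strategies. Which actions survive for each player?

P2 drop Q (R beats it: A:11>9 B:7>4 C:9>8 D:5>2)
P1 drop D (A beats it: P:10>7 R:10>6)
P1→{A,B,C} P2→{P,R}

Remaining: P1:{A,B,C} P2:{P,R}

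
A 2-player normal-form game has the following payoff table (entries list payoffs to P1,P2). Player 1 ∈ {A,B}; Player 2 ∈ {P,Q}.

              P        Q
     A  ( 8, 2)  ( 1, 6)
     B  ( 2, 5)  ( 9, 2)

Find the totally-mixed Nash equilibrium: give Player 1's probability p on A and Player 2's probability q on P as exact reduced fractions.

(p,q) = (3/7, 4/7)

P1 indiff ⇒ q·8+(1-q)·1 = q·2+(1-q)·9 ⇒ q(6) = (1-q)(8) ⇒ q = 4/7
P2 indiff ⇒ p·2+(1-p)·5 = p·6+(1-p)·2 ⇒ p(-4) = (1-p)(-3) ⇒ p = 3/7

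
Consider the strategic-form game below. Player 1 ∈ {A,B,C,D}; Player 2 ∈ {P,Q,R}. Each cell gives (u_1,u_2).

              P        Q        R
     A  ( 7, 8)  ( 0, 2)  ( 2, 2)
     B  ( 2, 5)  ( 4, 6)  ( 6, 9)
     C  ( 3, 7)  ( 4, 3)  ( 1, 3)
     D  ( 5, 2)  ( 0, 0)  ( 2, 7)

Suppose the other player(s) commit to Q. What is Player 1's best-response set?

BR_1 = {B,C}

u_1(A vs Q) = 0
u_1(B vs Q) = 4
u_1(C vs Q) = 4
u_1(D vs Q) = 0
max payoff 4 at {B,C}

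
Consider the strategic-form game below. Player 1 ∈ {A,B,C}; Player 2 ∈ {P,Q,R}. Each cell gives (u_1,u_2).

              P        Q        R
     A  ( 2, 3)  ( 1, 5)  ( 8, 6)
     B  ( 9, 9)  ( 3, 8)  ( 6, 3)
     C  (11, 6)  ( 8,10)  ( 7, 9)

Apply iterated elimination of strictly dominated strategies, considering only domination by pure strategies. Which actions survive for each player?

Remaining: P1:{A,C} P2:{Q,R}

P1 drop B (C beats it: P:11>9 Q:8>3 R:7>6)
P2 drop P (Q beats it: A:5>3 C:10>6)
P1→{A,C} P2→{Q,R}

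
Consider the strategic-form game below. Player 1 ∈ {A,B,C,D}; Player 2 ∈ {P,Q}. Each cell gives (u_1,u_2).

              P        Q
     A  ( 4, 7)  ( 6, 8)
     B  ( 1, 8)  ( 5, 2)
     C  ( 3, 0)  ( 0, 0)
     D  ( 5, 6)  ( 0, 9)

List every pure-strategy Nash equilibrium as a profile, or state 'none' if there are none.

PSNE = {(A,Q)}

(A,P): not NE [P1→D gives 5>4; P2→Q gives 8>7]
(A,Q): NE
(B,P): not NE [P1→D gives 5>1]
(B,Q): not NE [P1→A gives 6>5; P2→P gives 8>2]
(C,P): not NE [P1→D gives 5>3]
(C,Q): not NE [P1→A gives 6>0]
(D,P): not NE [P2→Q gives 9>6]
(D,Q): not NE [P1→A gives 6>0]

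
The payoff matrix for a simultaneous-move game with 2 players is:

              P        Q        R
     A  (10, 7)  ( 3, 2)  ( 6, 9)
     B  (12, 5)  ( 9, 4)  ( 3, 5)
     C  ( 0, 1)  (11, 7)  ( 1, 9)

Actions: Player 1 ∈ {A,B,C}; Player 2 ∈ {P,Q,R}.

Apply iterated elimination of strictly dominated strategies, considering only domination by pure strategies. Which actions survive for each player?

Survivors P1:{A,B} P2:{P,R}

P2 drop Q (R beats it: A:9>2 B:5>4 C:9>7)
P1 drop C (A beats it: P:10>0 R:6>1)
P1→{A,B} P2→{P,R}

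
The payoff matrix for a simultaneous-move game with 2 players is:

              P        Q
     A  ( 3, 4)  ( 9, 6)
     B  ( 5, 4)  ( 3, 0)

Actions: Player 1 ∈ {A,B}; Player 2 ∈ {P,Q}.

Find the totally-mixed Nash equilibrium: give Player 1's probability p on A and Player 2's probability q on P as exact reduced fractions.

P1 indiff ⇒ q·3+(1-q)·9 = q·5+(1-q)·3 ⇒ q(-2) = (1-q)(-6) ⇒ q = 3/4
P2 indiff ⇒ p·4+(1-p)·4 = p·6+(1-p)·0 ⇒ p(-2) = (1-p)(-4) ⇒ p = 2/3

(p,q) = (2/3, 3/4)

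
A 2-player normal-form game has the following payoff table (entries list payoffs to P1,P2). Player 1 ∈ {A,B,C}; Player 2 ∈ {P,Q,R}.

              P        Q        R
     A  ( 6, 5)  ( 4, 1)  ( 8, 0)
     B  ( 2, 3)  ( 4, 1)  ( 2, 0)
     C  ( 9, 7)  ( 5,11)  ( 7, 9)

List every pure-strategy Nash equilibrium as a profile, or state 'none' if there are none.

PSNE = {(C,Q)}

(A,P): not NE [P1→C gives 9>6]
(A,Q): not NE [P1→C gives 5>4; P2→P gives 5>1]
(A,R): not NE [P2→P gives 5>0]
(B,P): not NE [P1→C gives 9>2]
(B,Q): not NE [P1→C gives 5>4; P2→P gives 3>1]
(B,R): not NE [P1→A gives 8>2; P2→P gives 3>0]
(C,P): not NE [P2→Q gives 11>7]
(C,Q): NE
(C,R): not NE [P1→A gives 8>7; P2→Q gives 11>9]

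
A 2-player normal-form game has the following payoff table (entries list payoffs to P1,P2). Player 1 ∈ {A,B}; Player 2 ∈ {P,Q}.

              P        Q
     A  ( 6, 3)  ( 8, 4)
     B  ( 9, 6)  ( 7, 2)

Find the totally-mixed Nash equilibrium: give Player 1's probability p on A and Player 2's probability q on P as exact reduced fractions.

P1 indiff ⇒ q·6+(1-q)·8 = q·9+(1-q)·7 ⇒ q(-3) = (1-q)(-1) ⇒ q = 1/4
P2 indiff ⇒ p·3+(1-p)·6 = p·4+(1-p)·2 ⇒ p(-1) = (1-p)(-4) ⇒ p = 4/5

p=4/5, q=1/4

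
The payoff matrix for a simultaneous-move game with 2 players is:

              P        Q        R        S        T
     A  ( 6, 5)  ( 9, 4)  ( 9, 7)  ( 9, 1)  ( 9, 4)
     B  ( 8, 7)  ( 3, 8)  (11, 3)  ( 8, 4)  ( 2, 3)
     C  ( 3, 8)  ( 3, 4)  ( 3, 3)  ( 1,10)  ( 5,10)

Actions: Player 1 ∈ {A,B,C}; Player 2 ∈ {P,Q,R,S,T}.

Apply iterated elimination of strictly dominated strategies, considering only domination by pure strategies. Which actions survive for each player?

P1 drop C (A beats it: P:6>3 Q:9>3 R:9>3 S:9>1 T:9>5)
P2 drop S (P beats it: A:5>1 B:7>4)
P2 drop T (P beats it: A:5>4 B:7>3)
P1→{A,B} P2→{P,Q,R}

Remaining: P1:{A,B} P2:{P,Q,R}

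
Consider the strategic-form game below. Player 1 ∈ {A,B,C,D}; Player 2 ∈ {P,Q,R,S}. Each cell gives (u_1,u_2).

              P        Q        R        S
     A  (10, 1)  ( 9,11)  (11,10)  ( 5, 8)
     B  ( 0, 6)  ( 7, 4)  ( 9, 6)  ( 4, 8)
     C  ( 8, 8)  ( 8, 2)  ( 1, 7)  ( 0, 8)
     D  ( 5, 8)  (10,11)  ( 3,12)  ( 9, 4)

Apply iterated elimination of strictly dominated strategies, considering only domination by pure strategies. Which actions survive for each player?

P1 drop B (A beats it: P:10>0 Q:9>7 R:11>9 S:5>4)
P1 drop C (A beats it: P:10>8 Q:9>8 R:11>1 S:5>0)
P2 drop P (Q beats it: A:11>1 D:11>8)
P2 drop S (Q beats it: A:11>8 D:11>4)
P1→{A,D} P2→{Q,R}

Remaining: P1:{A,D} P2:{Q,R}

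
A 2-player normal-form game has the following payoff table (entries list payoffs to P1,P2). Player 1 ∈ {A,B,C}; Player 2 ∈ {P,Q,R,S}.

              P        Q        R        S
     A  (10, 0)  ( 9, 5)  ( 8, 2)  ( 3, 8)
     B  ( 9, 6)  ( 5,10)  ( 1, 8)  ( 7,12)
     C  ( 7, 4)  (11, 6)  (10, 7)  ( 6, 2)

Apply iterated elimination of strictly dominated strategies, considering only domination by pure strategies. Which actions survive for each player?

IESDS → P1:{B,C} P2:{Q,R,S}

P2 drop P (Q beats it: A:5>0 B:10>6 C:6>4)
P1 drop A (C beats it: Q:11>9 R:10>8 S:6>3)
P1→{B,C} P2→{Q,R,S}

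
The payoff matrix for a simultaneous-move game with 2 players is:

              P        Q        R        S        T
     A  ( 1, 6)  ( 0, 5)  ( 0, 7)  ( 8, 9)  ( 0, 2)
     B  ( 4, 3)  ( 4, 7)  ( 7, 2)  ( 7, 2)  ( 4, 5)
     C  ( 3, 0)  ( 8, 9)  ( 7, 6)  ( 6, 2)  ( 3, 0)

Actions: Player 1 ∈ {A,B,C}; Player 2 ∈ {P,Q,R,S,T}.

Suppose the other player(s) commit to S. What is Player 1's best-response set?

u_1(A vs S) = 8
u_1(B vs S) = 7
u_1(C vs S) = 6
max payoff 8 at {A}

BR_1 = {A}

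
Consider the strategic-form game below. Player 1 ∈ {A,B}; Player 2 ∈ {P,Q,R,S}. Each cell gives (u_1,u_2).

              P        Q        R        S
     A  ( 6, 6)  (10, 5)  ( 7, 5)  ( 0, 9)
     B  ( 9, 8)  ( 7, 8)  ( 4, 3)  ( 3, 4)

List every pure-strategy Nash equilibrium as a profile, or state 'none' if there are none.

(A,P): not NE [P1→B gives 9>6; P2→S gives 9>6]
(A,Q): not NE [P2→S gives 9>5]
(A,R): not NE [P2→S gives 9>5]
(A,S): not NE [P1→B gives 3>0]
(B,P): NE
(B,Q): not NE [P1→A gives 10>7]
(B,R): not NE [P1→A gives 7>4; P2→Q gives 8>3]
(B,S): not NE [P2→Q gives 8>4]

Nash profiles: (B,P)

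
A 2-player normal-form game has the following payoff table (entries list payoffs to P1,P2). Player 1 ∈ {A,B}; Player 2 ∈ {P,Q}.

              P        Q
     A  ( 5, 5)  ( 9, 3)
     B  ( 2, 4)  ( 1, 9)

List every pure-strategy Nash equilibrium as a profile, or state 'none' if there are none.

PSNE = {(A,P)}

(A,P): NE
(A,Q): not NE [P2→P gives 5>3]
(B,P): not NE [P1→A gives 5>2; P2→Q gives 9>4]
(B,Q): not NE [P1→A gives 9>1]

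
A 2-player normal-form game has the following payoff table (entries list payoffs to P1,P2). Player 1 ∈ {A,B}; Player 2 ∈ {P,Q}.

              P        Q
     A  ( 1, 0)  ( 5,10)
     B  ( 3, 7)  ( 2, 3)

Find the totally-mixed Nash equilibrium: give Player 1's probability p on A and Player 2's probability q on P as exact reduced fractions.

P1 indiff ⇒ q·1+(1-q)·5 = q·3+(1-q)·2 ⇒ q(-2) = (1-q)(-3) ⇒ q = 3/5
P2 indiff ⇒ p·0+(1-p)·7 = p·10+(1-p)·3 ⇒ p(-10) = (1-p)(-4) ⇒ p = 2/7

(p,q) = (2/7, 3/5)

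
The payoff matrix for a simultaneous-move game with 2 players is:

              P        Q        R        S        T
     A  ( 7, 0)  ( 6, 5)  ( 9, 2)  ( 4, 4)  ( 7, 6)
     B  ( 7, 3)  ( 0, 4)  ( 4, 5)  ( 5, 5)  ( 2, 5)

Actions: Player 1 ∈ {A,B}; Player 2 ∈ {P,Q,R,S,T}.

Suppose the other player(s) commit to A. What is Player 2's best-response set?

u_2(P vs A) = 0
u_2(Q vs A) = 5
u_2(R vs A) = 2
u_2(S vs A) = 4
u_2(T vs A) = 6
max payoff 6 at {T}

argmax u_2 = {T}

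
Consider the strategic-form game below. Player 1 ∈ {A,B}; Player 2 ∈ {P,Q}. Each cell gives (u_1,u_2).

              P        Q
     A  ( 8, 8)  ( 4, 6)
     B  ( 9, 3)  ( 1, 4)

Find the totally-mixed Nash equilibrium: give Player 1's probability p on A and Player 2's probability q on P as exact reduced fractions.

p=1/3, q=3/4

P1 indiff ⇒ q·8+(1-q)·4 = q·9+(1-q)·1 ⇒ q(-1) = (1-q)(-3) ⇒ q = 3/4
P2 indiff ⇒ p·8+(1-p)·3 = p·6+(1-p)·4 ⇒ p(2) = (1-p)(1) ⇒ p = 1/3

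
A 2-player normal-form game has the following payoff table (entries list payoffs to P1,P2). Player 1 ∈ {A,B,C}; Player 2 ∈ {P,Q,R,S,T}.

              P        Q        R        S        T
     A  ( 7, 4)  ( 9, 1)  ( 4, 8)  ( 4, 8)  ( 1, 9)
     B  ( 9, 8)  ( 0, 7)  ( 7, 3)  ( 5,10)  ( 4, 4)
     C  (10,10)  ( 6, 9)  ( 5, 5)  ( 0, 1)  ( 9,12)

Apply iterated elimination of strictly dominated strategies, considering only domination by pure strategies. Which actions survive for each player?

IESDS → P1:{B,C} P2:{P,S,T}

P2 drop Q (P beats it: A:4>1 B:8>7 C:10>9)
P1 drop A (B beats it: P:9>7 R:7>4 S:5>4 T:4>1)
P2 drop R (P beats it: B:8>3 C:10>5)
P1→{B,C} P2→{P,S,T}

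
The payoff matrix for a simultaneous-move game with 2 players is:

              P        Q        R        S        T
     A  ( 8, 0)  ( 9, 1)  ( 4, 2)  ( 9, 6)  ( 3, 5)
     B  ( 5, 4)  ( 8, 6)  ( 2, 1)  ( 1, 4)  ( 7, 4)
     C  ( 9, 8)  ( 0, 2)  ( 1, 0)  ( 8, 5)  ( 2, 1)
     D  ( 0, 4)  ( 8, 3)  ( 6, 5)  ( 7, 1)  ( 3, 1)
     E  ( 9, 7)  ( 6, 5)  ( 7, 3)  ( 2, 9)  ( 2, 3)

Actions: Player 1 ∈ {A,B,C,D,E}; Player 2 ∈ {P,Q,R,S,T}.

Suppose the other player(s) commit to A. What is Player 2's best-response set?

argmax u_2 = {S}

u_2(P vs A) = 0
u_2(Q vs A) = 1
u_2(R vs A) = 2
u_2(S vs A) = 6
u_2(T vs A) = 5
max payoff 6 at {S}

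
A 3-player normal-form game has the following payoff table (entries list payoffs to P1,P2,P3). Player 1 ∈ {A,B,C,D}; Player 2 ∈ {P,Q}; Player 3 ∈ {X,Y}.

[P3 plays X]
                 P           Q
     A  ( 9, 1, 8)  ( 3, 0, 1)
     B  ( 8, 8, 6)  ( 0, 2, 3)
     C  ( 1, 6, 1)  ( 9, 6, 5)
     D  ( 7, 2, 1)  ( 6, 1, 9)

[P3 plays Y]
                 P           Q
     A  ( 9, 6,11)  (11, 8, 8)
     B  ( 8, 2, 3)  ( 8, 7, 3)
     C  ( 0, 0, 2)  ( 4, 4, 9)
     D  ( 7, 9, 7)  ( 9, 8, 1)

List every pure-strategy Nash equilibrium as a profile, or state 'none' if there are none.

(A,P,X): not NE [P3→Y gives 11>8]
(A,P,Y): not NE [P2→Q gives 8>6]
(A,Q,X): not NE [P1→C gives 9>3; P2→P gives 1>0; P3→Y gives 8>1]
(A,Q,Y): NE
(B,P,X): not NE [P1→A gives 9>8]
(B,P,Y): not NE [P1→A gives 9>8; P2→Q gives 7>2; P3→X gives 6>3]
(B,Q,X): not NE [P1→C gives 9>0; P2→P gives 8>2]
(B,Q,Y): not NE [P1→A gives 11>8]
(C,P,X): not NE [P1→A gives 9>1; P3→Y gives 2>1]
(C,P,Y): not NE [P1→A gives 9>0; P2→Q gives 4>0]
(C,Q,X): not NE [P3→Y gives 9>5]
(C,Q,Y): not NE [P1→A gives 11>4]
(D,P,X): not NE [P1→A gives 9>7; P3→Y gives 7>1]
(D,P,Y): not NE [P1→A gives 9>7]
(D,Q,X): not NE [P1→C gives 9>6; P2→P gives 2>1]
(D,Q,Y): not NE [P1→A gives 11>9; P2→P gives 9>8; P3→X gives 9>1]

Nash profiles: (A,Q,Y)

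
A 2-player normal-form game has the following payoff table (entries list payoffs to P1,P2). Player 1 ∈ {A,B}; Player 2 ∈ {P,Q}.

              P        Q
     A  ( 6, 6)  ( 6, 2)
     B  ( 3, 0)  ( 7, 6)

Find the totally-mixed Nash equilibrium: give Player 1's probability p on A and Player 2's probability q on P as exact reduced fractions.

P1 indiff ⇒ q·6+(1-q)·6 = q·3+(1-q)·7 ⇒ q(3) = (1-q)(1) ⇒ q = 1/4
P2 indiff ⇒ p·6+(1-p)·0 = p·2+(1-p)·6 ⇒ p(4) = (1-p)(6) ⇒ p = 3/5

p=3/5, q=1/4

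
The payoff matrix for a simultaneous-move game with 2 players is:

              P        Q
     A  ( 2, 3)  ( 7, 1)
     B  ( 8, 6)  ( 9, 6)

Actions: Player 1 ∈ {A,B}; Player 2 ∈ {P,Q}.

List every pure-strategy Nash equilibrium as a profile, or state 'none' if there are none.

(A,P): not NE [P1→B gives 8>2]
(A,Q): not NE [P1→B gives 9>7; P2→P gives 3>1]
(B,P): NE
(B,Q): NE

Nash profiles: (B,P), (B,Q)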